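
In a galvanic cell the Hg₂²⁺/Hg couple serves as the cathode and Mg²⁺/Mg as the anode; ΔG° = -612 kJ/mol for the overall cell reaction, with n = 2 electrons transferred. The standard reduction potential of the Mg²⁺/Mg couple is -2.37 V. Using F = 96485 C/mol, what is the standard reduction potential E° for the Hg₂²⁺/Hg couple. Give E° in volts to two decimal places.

+0.80 V

E°cell = −ΔG°/(nF) = −(-612×10³)/((2)(96485)) = +3.171 V.
Since Hg₂²⁺/Hg is the cathode and Mg²⁺/Mg the anode, E°cell = E°(Hg₂²⁺/Hg) − E°(Mg²⁺/Mg).
So E°(Hg₂²⁺/Hg) = E°cell + E°(Mg²⁺/Mg) = +3.171 + (-2.37) = +0.80 V.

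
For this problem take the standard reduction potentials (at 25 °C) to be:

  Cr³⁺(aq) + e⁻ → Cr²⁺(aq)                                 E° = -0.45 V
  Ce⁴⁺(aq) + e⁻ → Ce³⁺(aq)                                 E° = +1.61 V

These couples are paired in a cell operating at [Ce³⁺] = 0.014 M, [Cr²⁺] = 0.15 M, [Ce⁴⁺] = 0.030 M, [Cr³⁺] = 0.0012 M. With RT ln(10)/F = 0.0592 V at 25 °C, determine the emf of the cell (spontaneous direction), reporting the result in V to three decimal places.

Ce⁴⁺/Ce³⁺ is the cathode (higher E°), Cr³⁺/Cr²⁺ the anode: E°cell = +1.61 − (-0.45) = +2.06 V, n = 1.
Overall: Ce⁴⁺(aq) + Cr²⁺(aq) → Ce³⁺(aq) + Cr³⁺(aq)
Q = [Ce³⁺]·[Cr³⁺] / ([Ce⁴⁺]·[Cr²⁺]); log Q = -2.428.
E = E° − (0.0592/n) log Q = +2.06 − (0.0592/1)(-2.428) = +2.204 V.

+2.204 V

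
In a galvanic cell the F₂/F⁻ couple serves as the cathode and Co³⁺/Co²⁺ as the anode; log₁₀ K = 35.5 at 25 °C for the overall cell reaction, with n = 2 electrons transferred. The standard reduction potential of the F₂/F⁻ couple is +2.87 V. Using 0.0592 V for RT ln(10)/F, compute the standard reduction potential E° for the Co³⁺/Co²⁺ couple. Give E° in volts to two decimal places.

E°cell = (0.0592/n)·log K = (0.0592/2)(35.5) = +1.051 V.
Since F₂/F⁻ is the cathode and Co³⁺/Co²⁺ the anode, E°cell = E°(F₂/F⁻) − E°(Co³⁺/Co²⁺).
So E°(Co³⁺/Co²⁺) = E°(F₂/F⁻) − E°cell = (+2.87) − (+1.051) = +1.82 V.

+1.82 V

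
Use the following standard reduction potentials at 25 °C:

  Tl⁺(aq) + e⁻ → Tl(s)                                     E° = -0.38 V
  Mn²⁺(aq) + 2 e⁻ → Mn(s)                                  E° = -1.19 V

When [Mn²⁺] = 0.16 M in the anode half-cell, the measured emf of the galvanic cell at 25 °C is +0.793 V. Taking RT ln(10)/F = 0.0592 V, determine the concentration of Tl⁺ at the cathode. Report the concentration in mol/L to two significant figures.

Tl⁺/Tl is the cathode, Mn²⁺/Mn the anode: E°cell = +0.81 V, n = 2.
Overall reaction: 2 Tl⁺(aq) + Mn(s) → 2 Tl(s) + Mn²⁺(aq); Q = [Mn²⁺]^1/[Tl⁺]^2.
From E = E° − (0.0592/n) log Q: log Q = (E° − E)·n/0.0592 = (+0.81 − (+0.793))·2/0.0592 = 0.5743.
So 2·log[Tl⁺] = 1·log(0.16) − log Q = -0.7959 − (0.5743) = -1.3702; log[Tl⁺] = -1.3702 / 2 = -0.6851; [Tl⁺] = 10^(-0.6851) ≈ 0.21 M.

0.21 M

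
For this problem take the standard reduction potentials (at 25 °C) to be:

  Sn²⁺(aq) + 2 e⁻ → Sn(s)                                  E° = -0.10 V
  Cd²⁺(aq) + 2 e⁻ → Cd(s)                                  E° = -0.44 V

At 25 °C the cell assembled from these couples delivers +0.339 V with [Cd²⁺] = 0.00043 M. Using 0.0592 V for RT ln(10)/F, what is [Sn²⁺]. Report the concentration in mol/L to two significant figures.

0.00040 M

Sn²⁺/Sn is the cathode, Cd²⁺/Cd the anode: E°cell = +0.34 V, n = 2.
Overall reaction: Sn²⁺(aq) + Cd(s) → Sn(s) + Cd²⁺(aq); Q = [Cd²⁺]^1/[Sn²⁺]^1.
From E = E° − (0.0592/n) log Q: log Q = (E° − E)·n/0.0592 = (+0.34 − (+0.339))·2/0.0592 = 0.0338.
So 1·log[Sn²⁺] = 1·log(0.00043) − log Q = -3.3665 − (0.0338) = -3.4003; [Sn²⁺] = 10^(-3.4003) ≈ 0.00040 M.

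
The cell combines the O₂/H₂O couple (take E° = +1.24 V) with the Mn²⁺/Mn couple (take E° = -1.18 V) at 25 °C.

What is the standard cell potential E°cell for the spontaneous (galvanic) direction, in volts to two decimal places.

The O₂/H₂O couple has the higher reduction potential, so it is the cathode; Mn²⁺/Mn is oxidised at the anode.
E°cell = E°(cathode) − E°(anode) = (+1.24) − (-1.18) = +2.42 V.

+2.42 V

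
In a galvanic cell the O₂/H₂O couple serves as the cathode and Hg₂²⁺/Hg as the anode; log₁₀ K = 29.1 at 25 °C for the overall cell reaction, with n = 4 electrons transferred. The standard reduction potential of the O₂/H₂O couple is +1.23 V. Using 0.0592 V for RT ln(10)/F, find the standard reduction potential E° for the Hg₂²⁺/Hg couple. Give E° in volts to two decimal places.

+0.80 V

E°cell = (0.0592/n)·log K = (0.0592/4)(29.1) = +0.431 V.
Since O₂/H₂O is the cathode and Hg₂²⁺/Hg the anode, E°cell = E°(O₂/H₂O) − E°(Hg₂²⁺/Hg).
So E°(Hg₂²⁺/Hg) = E°(O₂/H₂O) − E°cell = (+1.23) − (+0.431) = +0.80 V.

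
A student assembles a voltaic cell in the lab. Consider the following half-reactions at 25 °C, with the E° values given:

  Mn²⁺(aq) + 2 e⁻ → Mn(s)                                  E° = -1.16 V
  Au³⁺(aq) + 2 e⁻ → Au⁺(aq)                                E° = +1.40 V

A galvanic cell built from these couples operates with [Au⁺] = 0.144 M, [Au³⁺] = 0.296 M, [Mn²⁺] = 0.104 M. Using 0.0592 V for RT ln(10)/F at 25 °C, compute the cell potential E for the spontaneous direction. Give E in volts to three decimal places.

Au³⁺/Au⁺ is the cathode (higher E°), Mn²⁺/Mn the anode: E°cell = +1.40 − (-1.16) = +2.56 V, n = 2.
Overall: Au³⁺(aq) + Mn(s) → Au⁺(aq) + Mn²⁺(aq)
Q = [Au⁺]·[Mn²⁺] / ([Au³⁺]); log Q = -1.296.
E = E° − (0.0592/n) log Q = +2.56 − (0.0592/2)(-1.296) = +2.598 V.

+2.598 V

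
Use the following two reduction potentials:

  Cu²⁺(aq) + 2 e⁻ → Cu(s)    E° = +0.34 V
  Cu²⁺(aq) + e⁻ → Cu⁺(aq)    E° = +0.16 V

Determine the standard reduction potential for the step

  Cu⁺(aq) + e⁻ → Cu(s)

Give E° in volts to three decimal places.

Sequential free energies add, so n₃E°₃ = n₁E°₁ + n₂E°₂.
With n₃ = 2, and the known step contributing 1×(+0.16) V, the unknown satisfies 1·E° = 2×(+0.34) − 1×(+0.16) = +0.520.
E° = +0.520 / 1 = +0.520 V.

+0.520 V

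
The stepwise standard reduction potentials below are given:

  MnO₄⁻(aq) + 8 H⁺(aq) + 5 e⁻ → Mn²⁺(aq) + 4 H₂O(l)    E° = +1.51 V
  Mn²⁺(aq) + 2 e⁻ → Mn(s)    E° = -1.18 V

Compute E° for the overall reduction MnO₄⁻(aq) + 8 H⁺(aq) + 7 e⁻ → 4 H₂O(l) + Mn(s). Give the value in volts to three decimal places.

+0.741 V

Standard free energies of sequential steps add: ΔG°₃ = ΔG°₁ + ΔG°₂, so n₃E°₃ = n₁E°₁ + n₂E°₂.
E°₃ = (5×+1.51 + 2×-1.18) / 7 = (+5.190) / 7 = +0.741 V.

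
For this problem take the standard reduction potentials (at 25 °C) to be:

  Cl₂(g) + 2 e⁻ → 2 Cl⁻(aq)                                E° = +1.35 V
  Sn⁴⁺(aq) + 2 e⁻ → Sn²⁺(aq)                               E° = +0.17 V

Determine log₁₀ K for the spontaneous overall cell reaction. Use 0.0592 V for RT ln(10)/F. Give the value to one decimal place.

39.9

Cathode: Cl₂/Cl⁻; anode: Sn⁴⁺/Sn²⁺. E°cell = +1.18 V, n = 2.
log K = nE°cell / 0.0592 = (2)(+1.18) / 0.0592 = 39.9.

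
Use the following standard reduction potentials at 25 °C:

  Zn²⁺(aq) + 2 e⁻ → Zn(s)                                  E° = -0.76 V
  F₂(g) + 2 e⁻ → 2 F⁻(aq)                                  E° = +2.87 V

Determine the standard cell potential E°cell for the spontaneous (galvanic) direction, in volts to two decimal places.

+3.63 V

The F₂/F⁻ couple has the higher reduction potential, so it is the cathode; Zn²⁺/Zn is oxidised at the anode.
E°cell = E°(cathode) − E°(anode) = (+2.87) − (-0.76) = +3.63 V.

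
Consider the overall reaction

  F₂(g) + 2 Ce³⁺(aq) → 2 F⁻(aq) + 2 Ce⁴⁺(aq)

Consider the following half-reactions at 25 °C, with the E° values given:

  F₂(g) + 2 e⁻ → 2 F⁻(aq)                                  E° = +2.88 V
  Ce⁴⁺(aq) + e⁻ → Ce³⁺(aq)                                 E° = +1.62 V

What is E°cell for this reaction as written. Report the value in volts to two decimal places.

+1.26 V

The F₂/F⁻ couple has the higher reduction potential, so it is the cathode; Ce⁴⁺/Ce³⁺ is oxidised at the anode.
E°cell = E°(cathode) − E°(anode) = (+2.88) − (+1.62) = +1.26 V.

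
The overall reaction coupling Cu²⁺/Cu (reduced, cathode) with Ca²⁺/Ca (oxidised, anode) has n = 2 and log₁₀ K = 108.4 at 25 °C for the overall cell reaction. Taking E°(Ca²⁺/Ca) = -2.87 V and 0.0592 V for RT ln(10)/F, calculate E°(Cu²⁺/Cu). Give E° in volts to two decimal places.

E°cell = (0.0592/n)·log K = (0.0592/2)(108.4) = +3.209 V.
Since Cu²⁺/Cu is the cathode and Ca²⁺/Ca the anode, E°cell = E°(Cu²⁺/Cu) − E°(Ca²⁺/Ca).
So E°(Cu²⁺/Cu) = E°cell + E°(Ca²⁺/Ca) = +3.209 + (-2.87) = +0.34 V.

+0.34 V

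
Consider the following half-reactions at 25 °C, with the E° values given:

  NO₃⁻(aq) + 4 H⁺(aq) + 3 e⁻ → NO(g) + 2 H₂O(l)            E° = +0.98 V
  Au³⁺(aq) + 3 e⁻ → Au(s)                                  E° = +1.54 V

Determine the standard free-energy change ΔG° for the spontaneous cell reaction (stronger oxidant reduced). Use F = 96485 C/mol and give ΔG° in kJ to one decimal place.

-162.1 kJ

Au³⁺/Au (E° = +1.54 V) is the cathode; NO₃⁻/NO (E° = +0.98 V) is the anode, so E°cell = +0.56 V.
Balancing electrons gives n = 3 (lcm of 3 and 3).
ΔG° = −nFE° = −(3)(96485)(+0.56) = -162,095 J = -162.1 kJ.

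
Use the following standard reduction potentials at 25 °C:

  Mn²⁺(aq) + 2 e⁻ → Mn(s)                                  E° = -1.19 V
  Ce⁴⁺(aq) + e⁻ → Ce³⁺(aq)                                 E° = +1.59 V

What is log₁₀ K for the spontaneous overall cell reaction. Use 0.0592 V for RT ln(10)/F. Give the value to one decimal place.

93.9

Cathode: Ce⁴⁺/Ce³⁺; anode: Mn²⁺/Mn. E°cell = +2.78 V, n = 2.
log K = nE°cell / 0.0592 = (2)(+2.78) / 0.0592 = 93.9.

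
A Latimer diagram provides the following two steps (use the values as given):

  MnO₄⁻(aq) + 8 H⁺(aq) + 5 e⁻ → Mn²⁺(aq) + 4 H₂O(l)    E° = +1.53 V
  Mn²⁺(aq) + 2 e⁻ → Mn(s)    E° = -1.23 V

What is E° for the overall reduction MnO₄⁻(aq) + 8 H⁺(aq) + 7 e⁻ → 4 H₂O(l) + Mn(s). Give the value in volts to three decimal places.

+0.741 V

Since ΔG° = −nFE° is additive over sequential reductions, n₃E°₃ = n₁E°₁ + n₂E°₂.
E°₃ = (5×+1.53 + 2×-1.23) / 7 = (+5.190) / 7 = +0.741 V.
E° values themselves are not directly additive — weighting by electron count is essential.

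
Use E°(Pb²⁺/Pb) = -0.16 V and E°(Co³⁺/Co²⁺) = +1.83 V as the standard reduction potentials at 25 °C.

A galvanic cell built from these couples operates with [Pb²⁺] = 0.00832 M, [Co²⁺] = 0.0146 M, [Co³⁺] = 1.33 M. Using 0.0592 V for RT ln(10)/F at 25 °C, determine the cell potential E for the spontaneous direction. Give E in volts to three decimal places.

+2.168 V

Co³⁺/Co²⁺ is the cathode (higher E°), Pb²⁺/Pb the anode: E°cell = +1.83 − (-0.16) = +1.99 V, n = 2.
Overall: 2 Co³⁺(aq) + Pb(s) → 2 Co²⁺(aq) + Pb²⁺(aq)
Q = [Co²⁺]^2·[Pb²⁺] / ([Co³⁺]^2); log Q = -5.999.
E = E° − (0.0592/n) log Q = +1.99 − (0.0592/2)(-5.999) = +2.168 V.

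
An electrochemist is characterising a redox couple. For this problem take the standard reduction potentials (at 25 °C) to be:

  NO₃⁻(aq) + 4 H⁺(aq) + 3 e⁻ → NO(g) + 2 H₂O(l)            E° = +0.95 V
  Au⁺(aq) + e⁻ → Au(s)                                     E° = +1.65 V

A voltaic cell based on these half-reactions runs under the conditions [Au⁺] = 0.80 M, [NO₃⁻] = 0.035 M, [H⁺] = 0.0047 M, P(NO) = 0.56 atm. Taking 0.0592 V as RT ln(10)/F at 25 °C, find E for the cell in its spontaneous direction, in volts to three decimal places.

Au⁺/Au is the cathode (higher E°), NO₃⁻/NO the anode: E°cell = +1.65 − (+0.95) = +0.70 V, n = 3.
Overall: 3 Au⁺(aq) + NO(g) + 2 H₂O(l) → 3 Au(s) + NO₃⁻(aq) + 4 H⁺(aq)
Q = [NO₃⁻]·[H⁺]^4 / ([Au⁺]^3·P(NO)); log Q = -10.225.
E = E° − (0.0592/n) log Q = +0.70 − (0.0592/3)(-10.225) = +0.902 V.

+0.902 V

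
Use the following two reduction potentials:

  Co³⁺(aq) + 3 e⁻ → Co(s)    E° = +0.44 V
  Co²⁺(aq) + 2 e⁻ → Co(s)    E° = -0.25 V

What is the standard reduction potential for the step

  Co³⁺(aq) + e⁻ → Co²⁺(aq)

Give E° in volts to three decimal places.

Sequential free energies add, so n₃E°₃ = n₁E°₁ + n₂E°₂.
With n₃ = 3, and the known step contributing 2×(-0.25) V, the unknown satisfies 1·E° = 3×(+0.44) − 2×(-0.25) = +1.820.
E° = +1.820 / 1 = +1.820 V.

+1.820 V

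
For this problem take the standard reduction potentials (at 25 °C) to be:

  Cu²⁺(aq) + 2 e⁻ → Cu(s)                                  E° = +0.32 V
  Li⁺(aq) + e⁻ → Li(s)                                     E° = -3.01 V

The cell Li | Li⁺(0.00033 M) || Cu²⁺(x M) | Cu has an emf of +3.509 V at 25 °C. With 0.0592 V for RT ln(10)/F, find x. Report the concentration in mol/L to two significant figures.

Cu²⁺/Cu is the cathode, Li⁺/Li the anode: E°cell = +3.33 V, n = 2.
Overall reaction: Cu²⁺(aq) + 2 Li(s) → Cu(s) + 2 Li⁺(aq); Q = [Li⁺]^2/[Cu²⁺]^1.
From E = E° − (0.0592/n) log Q: log Q = (E° − E)·n/0.0592 = (+3.33 − (+3.509))·2/0.0592 = -6.0473.
So 1·log[Cu²⁺] = 2·log(0.00033) − log Q = -6.9630 − (-6.0473) = -0.9157; [Cu²⁺] = 10^(-0.9157) ≈ 0.12 M.

0.12 M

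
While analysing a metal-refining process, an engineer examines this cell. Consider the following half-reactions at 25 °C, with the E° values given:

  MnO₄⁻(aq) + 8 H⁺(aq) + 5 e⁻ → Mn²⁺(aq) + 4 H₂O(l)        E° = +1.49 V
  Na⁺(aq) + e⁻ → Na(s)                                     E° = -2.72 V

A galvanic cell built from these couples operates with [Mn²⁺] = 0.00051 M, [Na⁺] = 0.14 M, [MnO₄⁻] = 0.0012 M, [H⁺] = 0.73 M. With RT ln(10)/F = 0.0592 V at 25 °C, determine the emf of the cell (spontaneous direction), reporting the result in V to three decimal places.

MnO₄⁻/Mn²⁺ is the cathode (higher E°), Na⁺/Na the anode: E°cell = +1.49 − (-2.72) = +4.21 V, n = 5.
Overall: MnO₄⁻(aq) + 8 H⁺(aq) + 5 Na(s) → Mn²⁺(aq) + 4 H₂O(l) + 5 Na⁺(aq)
Q = [Mn²⁺]·[Na⁺]^5 / ([MnO₄⁻]·[H⁺]^8); log Q = -3.548.
E = E° − (0.0592/n) log Q = +4.21 − (0.0592/5)(-3.548) = +4.252 V.

+4.252 V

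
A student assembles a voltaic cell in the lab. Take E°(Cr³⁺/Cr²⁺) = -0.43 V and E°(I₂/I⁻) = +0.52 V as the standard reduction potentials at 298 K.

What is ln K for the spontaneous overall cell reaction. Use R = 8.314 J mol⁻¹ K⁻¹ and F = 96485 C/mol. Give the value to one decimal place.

Cathode: I₂/I⁻; anode: Cr³⁺/Cr²⁺. E°cell = (+0.52) − (-0.43) = +0.95 V, with n = 2.
ΔG° = −nFE° = −RT ln K, so ln K = nFE°/(RT) = (2)(96485)(+0.95) / ((8.314)(298)) = 73.992.

74.0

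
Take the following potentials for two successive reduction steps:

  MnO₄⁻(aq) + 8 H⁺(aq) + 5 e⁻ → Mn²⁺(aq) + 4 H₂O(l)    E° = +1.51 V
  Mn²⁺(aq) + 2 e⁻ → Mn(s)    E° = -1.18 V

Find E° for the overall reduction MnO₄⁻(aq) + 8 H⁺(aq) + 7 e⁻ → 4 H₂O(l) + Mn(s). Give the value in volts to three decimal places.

+0.741 V

Since ΔG° = −nFE° is additive over sequential reductions, n₃E°₃ = n₁E°₁ + n₂E°₂.
E°₃ = (5×+1.51 + 2×-1.18) / 7 = (+5.190) / 7 = +0.741 V.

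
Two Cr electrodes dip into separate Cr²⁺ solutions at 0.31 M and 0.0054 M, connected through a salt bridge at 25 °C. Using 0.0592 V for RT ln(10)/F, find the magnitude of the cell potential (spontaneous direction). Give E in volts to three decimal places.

+0.052 V

For a concentration cell E°cell = 0. The 0.31 M side is the cathode (reduction is favoured where [Cr²⁺] is higher).
With n = 2, E = −(0.0592/2) log([Cr²⁺]ₐₙ/[Cr²⁺]꜀ₐₜ) = −(0.0592/2) log(0.0054/0.31) = −(0.0592/2)(-1.759) = +0.052 V.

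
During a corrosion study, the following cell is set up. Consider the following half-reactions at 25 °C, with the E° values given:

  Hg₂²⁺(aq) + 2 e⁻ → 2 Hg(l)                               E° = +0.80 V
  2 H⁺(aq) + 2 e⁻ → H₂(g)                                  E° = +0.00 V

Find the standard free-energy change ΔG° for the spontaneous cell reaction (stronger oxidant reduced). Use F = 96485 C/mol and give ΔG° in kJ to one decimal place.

-154.4 kJ

Hg₂²⁺/Hg (E° = +0.80 V) is the cathode; H⁺/H₂ (E° = +0.00 V) is the anode, so E°cell = +0.80 V.
Balancing electrons gives n = 2 (lcm of 2 and 2).
ΔG° = −nFE° = −(2)(96485)(+0.80) = -154,376 J = -154.4 kJ.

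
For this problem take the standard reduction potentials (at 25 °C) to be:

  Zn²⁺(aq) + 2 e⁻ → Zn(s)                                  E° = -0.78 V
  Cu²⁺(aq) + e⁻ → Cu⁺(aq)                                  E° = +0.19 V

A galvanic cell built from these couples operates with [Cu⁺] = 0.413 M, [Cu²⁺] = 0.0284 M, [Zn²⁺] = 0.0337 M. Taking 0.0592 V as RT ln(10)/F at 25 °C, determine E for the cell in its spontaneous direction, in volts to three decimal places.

+0.945 V

Cu²⁺/Cu⁺ is the cathode (higher E°), Zn²⁺/Zn the anode: E°cell = +0.19 − (-0.78) = +0.97 V, n = 2.
Overall: 2 Cu²⁺(aq) + Zn(s) → 2 Cu⁺(aq) + Zn²⁺(aq)
Q = [Cu⁺]^2·[Zn²⁺] / ([Cu²⁺]^2); log Q = 0.853.
E = E° − (0.0592/n) log Q = +0.97 − (0.0592/2)(0.853) = +0.945 V.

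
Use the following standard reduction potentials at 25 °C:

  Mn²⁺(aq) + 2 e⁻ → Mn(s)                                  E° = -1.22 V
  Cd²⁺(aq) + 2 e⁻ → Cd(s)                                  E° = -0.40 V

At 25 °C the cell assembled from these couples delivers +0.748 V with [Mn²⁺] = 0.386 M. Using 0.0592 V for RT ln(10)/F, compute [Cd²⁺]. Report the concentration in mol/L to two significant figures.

Cd²⁺/Cd is the cathode, Mn²⁺/Mn the anode: E°cell = +0.82 V, n = 2.
Overall reaction: Cd²⁺(aq) + Mn(s) → Cd(s) + Mn²⁺(aq); Q = [Mn²⁺]^1/[Cd²⁺]^1.
From E = E° − (0.0592/n) log Q: log Q = (E° − E)·n/0.0592 = (+0.82 − (+0.748))·2/0.0592 = 2.4324.
So 1·log[Cd²⁺] = 1·log(0.386) − log Q = -0.4134 − (2.4324) = -2.8458; [Cd²⁺] = 10^(-2.8458) ≈ 0.0014 M.

0.0014 M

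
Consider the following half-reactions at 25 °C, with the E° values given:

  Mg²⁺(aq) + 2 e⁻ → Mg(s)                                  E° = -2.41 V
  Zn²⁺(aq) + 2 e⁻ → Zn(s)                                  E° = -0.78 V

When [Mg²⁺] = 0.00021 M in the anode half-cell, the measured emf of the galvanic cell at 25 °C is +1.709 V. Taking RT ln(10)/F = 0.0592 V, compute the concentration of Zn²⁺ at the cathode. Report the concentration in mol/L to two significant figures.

Zn²⁺/Zn is the cathode, Mg²⁺/Mg the anode: E°cell = +1.63 V, n = 2.
Overall reaction: Zn²⁺(aq) + Mg(s) → Zn(s) + Mg²⁺(aq); Q = [Mg²⁺]^1/[Zn²⁺]^1.
From E = E° − (0.0592/n) log Q: log Q = (E° − E)·n/0.0592 = (+1.63 − (+1.709))·2/0.0592 = -2.6689.
So 1·log[Zn²⁺] = 1·log(0.00021) − log Q = -3.6778 − (-2.6689) = -1.0089; [Zn²⁺] = 10^(-1.0089) ≈ 0.098 M.

0.098 M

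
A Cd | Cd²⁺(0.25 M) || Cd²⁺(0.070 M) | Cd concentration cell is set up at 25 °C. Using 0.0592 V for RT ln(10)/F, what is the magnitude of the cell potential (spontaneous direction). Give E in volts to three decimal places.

+0.016 V

For a concentration cell E°cell = 0. The 0.25 M side is the cathode (reduction is favoured where [Cd²⁺] is higher).
With n = 2, E = −(0.0592/2) log([Cd²⁺]ₐₙ/[Cd²⁺]꜀ₐₜ) = −(0.0592/2) log(0.07/0.25) = −(0.0592/2)(-0.553) = +0.016 V.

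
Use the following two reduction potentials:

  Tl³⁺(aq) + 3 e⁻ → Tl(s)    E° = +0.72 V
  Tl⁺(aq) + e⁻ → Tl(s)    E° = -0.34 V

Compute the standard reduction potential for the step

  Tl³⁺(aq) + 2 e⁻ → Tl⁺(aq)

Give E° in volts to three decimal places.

+1.250 V

Sequential free energies add, so n₃E°₃ = n₁E°₁ + n₂E°₂.
With n₃ = 3, and the known step contributing 1×(-0.34) V, the unknown satisfies 2·E° = 3×(+0.72) − 1×(-0.34) = +2.500.
E° = +2.500 / 2 = +1.250 V.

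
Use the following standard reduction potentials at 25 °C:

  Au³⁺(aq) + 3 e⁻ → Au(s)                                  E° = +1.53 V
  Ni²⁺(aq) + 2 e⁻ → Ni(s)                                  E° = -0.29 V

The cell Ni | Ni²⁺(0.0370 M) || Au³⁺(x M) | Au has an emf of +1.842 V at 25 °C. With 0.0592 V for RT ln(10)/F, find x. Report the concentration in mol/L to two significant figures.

Au³⁺/Au is the cathode, Ni²⁺/Ni the anode: E°cell = +1.82 V, n = 6.
Overall reaction: 2 Au³⁺(aq) + 3 Ni(s) → 2 Au(s) + 3 Ni²⁺(aq); Q = [Ni²⁺]^3/[Au³⁺]^2.
From E = E° − (0.0592/n) log Q: log Q = (E° − E)·n/0.0592 = (+1.82 − (+1.842))·6/0.0592 = -2.2297.
So 2·log[Au³⁺] = 3·log(0.037) − log Q = -4.2954 − (-2.2297) = -2.0657; log[Au³⁺] = -2.0657 / 2 = -1.0329; [Au³⁺] = 10^(-1.0329) ≈ 0.093 M.

0.093 M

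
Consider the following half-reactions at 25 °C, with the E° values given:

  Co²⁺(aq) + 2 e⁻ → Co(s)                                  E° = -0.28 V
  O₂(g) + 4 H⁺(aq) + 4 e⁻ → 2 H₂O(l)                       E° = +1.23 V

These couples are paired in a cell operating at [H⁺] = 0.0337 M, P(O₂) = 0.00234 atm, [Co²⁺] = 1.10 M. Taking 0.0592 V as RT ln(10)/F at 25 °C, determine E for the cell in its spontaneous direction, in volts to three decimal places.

+1.383 V

O₂/H₂O is the cathode (higher E°), Co²⁺/Co the anode: E°cell = +1.23 − (-0.28) = +1.51 V, n = 4.
Overall: O₂(g) + 4 H⁺(aq) + 2 Co(s) → 2 H₂O(l) + 2 Co²⁺(aq)
Q = [Co²⁺]^2 / (P(O₂)·[H⁺]^4); log Q = 8.603.
E = E° − (0.0592/n) log Q = +1.51 − (0.0592/4)(8.603) = +1.383 V.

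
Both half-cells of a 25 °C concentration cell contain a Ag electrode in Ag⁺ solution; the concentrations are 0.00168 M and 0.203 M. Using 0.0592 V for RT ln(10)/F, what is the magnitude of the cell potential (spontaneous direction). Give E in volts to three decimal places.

+0.123 V

For a concentration cell E°cell = 0. The 0.203 M side is the cathode (reduction is favoured where [Ag⁺] is higher).
With n = 1, E = −(0.0592/1) log([Ag⁺]ₐₙ/[Ag⁺]꜀ₐₜ) = −(0.0592/1) log(0.00168/0.203) = −(0.0592/1)(-2.082) = +0.123 V.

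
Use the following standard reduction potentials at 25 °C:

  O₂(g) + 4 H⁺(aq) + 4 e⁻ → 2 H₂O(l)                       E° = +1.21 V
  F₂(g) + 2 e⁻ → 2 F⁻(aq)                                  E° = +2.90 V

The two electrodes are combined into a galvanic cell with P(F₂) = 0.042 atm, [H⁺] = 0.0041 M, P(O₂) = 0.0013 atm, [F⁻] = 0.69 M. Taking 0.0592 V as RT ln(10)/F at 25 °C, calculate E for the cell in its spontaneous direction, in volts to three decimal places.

+1.843 V

F₂/F⁻ is the cathode (higher E°), O₂/H₂O the anode: E°cell = +2.90 − (+1.21) = +1.69 V, n = 4.
Overall: 2 F₂(g) + 2 H₂O(l) → 4 F⁻(aq) + O₂(g) + 4 H⁺(aq)
Q = [F⁻]^4·P(O₂)·[H⁺]^4 / (P(F₂)^2); log Q = -10.326.
E = E° − (0.0592/n) log Q = +1.69 − (0.0592/4)(-10.326) = +1.843 V.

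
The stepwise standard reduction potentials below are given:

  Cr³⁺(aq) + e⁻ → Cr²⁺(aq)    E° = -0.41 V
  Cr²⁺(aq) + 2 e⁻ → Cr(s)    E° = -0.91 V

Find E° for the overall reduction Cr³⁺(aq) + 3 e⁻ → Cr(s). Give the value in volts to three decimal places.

Since ΔG° = −nFE° is additive over sequential reductions, n₃E°₃ = n₁E°₁ + n₂E°₂.
E°₃ = (1×-0.41 + 2×-0.91) / 3 = (-2.230) / 3 = -0.743 V.
E° values themselves are not directly additive — weighting by electron count is essential.

-0.743 V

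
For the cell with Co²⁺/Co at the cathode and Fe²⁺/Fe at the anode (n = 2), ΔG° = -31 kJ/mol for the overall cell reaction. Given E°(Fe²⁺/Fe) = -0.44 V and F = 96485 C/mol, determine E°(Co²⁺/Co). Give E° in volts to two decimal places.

E°cell = −ΔG°/(nF) = −(-31×10³)/((2)(96485)) = +0.161 V.
Since Co²⁺/Co is the cathode and Fe²⁺/Fe the anode, E°cell = E°(Co²⁺/Co) − E°(Fe²⁺/Fe).
So E°(Co²⁺/Co) = E°cell + E°(Fe²⁺/Fe) = +0.161 + (-0.44) = -0.28 V.

-0.28 V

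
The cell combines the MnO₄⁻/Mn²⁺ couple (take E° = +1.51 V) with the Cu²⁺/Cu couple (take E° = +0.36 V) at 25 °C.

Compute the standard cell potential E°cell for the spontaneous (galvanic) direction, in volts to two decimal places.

+1.15 V

The MnO₄⁻/Mn²⁺ couple has the higher reduction potential, so it is the cathode; Cu²⁺/Cu is oxidised at the anode.
E°cell = E°(cathode) − E°(anode) = (+1.51) − (+0.36) = +1.15 V.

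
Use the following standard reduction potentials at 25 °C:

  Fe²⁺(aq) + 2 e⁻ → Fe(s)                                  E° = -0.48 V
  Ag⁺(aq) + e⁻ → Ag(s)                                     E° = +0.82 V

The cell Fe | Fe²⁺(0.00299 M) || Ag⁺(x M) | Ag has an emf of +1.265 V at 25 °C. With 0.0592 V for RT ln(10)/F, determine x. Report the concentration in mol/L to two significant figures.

0.014 M

Ag⁺/Ag is the cathode, Fe²⁺/Fe the anode: E°cell = +1.30 V, n = 2.
Overall reaction: 2 Ag⁺(aq) + Fe(s) → 2 Ag(s) + Fe²⁺(aq); Q = [Fe²⁺]^1/[Ag⁺]^2.
From E = E° − (0.0592/n) log Q: log Q = (E° − E)·n/0.0592 = (+1.30 − (+1.265))·2/0.0592 = 1.1824.
So 2·log[Ag⁺] = 1·log(0.00299) − log Q = -2.5243 − (1.1824) = -3.7067; log[Ag⁺] = -3.7067 / 2 = -1.8534; [Ag⁺] = 10^(-1.8534) ≈ 0.014 M.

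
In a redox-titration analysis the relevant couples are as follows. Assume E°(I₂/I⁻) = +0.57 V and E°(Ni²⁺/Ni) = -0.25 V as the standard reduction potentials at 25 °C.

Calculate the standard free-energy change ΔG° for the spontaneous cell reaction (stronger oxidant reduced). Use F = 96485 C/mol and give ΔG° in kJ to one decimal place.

-158.2 kJ

I₂/I⁻ (E° = +0.57 V) is the cathode; Ni²⁺/Ni (E° = -0.25 V) is the anode, so E°cell = +0.82 V.
Balancing electrons gives n = 2 (lcm of 2 and 2).
ΔG° = −nFE° = −(2)(96485)(+0.82) = -158,235 J = -158.2 kJ.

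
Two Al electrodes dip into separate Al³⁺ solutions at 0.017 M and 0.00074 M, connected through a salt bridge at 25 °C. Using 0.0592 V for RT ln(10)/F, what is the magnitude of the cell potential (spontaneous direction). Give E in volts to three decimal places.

For a concentration cell E°cell = 0. The 0.017 M side is the cathode (reduction is favoured where [Al³⁺] is higher).
With n = 3, E = −(0.0592/3) log([Al³⁺]ₐₙ/[Al³⁺]꜀ₐₜ) = −(0.0592/3) log(0.00074/0.017) = −(0.0592/3)(-1.361) = +0.027 V.

+0.027 V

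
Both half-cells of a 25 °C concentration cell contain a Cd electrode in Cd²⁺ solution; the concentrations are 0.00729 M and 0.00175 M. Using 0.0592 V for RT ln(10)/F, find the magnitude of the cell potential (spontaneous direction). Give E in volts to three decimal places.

+0.018 V

For a concentration cell E°cell = 0. The 0.00729 M side is the cathode (reduction is favoured where [Cd²⁺] is higher).
With n = 2, E = −(0.0592/2) log([Cd²⁺]ₐₙ/[Cd²⁺]꜀ₐₜ) = −(0.0592/2) log(0.00175/0.00729) = −(0.0592/2)(-0.620) = +0.018 V.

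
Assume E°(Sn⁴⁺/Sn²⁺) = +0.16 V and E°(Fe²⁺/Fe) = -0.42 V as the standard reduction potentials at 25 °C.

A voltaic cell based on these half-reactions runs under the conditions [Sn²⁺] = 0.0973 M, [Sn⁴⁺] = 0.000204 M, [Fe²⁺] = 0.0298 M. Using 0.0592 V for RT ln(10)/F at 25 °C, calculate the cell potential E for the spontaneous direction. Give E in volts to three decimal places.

+0.546 V

Sn⁴⁺/Sn²⁺ is the cathode (higher E°), Fe²⁺/Fe the anode: E°cell = +0.16 − (-0.42) = +0.58 V, n = 2.
Overall: Sn⁴⁺(aq) + Fe(s) → Sn²⁺(aq) + Fe²⁺(aq)
Q = [Sn²⁺]·[Fe²⁺] / ([Sn⁴⁺]); log Q = 1.153.
E = E° − (0.0592/n) log Q = +0.58 − (0.0592/2)(1.153) = +0.546 V.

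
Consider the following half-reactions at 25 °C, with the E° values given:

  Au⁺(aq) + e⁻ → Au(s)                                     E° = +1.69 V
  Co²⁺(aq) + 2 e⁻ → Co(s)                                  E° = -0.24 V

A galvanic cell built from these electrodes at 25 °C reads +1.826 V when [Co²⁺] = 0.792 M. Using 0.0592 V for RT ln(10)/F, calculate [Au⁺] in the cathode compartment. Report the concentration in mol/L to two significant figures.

0.016 M

Au⁺/Au is the cathode, Co²⁺/Co the anode: E°cell = +1.93 V, n = 2.
Overall reaction: 2 Au⁺(aq) + Co(s) → 2 Au(s) + Co²⁺(aq); Q = [Co²⁺]^1/[Au⁺]^2.
From E = E° − (0.0592/n) log Q: log Q = (E° − E)·n/0.0592 = (+1.93 − (+1.826))·2/0.0592 = 3.5135.
So 2·log[Au⁺] = 1·log(0.792) − log Q = -0.1013 − (3.5135) = -3.6148; log[Au⁺] = -3.6148 / 2 = -1.8074; [Au⁺] = 10^(-1.8074) ≈ 0.016 M.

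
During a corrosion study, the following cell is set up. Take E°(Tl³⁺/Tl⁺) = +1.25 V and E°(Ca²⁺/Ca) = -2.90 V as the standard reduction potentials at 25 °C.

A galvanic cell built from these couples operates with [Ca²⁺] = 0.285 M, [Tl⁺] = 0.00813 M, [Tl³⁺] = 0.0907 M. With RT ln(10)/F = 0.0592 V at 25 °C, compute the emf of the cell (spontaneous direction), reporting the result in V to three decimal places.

+4.197 V

Tl³⁺/Tl⁺ is the cathode (higher E°), Ca²⁺/Ca the anode: E°cell = +1.25 − (-2.90) = +4.15 V, n = 2.
Overall: Tl³⁺(aq) + Ca(s) → Tl⁺(aq) + Ca²⁺(aq)
Q = [Tl⁺]·[Ca²⁺] / ([Tl³⁺]); log Q = -1.593.
E = E° − (0.0592/n) log Q = +4.15 − (0.0592/2)(-1.593) = +4.197 V.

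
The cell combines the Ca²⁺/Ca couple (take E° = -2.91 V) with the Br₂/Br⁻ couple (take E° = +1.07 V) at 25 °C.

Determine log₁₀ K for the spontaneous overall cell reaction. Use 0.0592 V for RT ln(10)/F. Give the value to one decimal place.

Cathode: Br₂/Br⁻; anode: Ca²⁺/Ca. E°cell = +3.98 V, n = 2.
log K = nE°cell / 0.0592 = (2)(+3.98) / 0.0592 = 134.5.

134.5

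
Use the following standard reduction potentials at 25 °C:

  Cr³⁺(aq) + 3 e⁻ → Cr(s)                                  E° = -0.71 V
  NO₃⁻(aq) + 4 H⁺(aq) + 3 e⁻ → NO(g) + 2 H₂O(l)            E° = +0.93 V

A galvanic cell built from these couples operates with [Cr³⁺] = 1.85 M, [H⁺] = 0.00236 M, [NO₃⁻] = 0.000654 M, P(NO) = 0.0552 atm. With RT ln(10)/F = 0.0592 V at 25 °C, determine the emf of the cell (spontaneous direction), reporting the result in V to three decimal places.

NO₃⁻/NO is the cathode (higher E°), Cr³⁺/Cr the anode: E°cell = +0.93 − (-0.71) = +1.64 V, n = 3.
Overall: NO₃⁻(aq) + 4 H⁺(aq) + Cr(s) → NO(g) + 2 H₂O(l) + Cr³⁺(aq)
Q = P(NO)·[Cr³⁺] / ([NO₃⁻]·[H⁺]^4); log Q = 12.702.
E = E° − (0.0592/n) log Q = +1.64 − (0.0592/3)(12.702) = +1.389 V.

+1.389 V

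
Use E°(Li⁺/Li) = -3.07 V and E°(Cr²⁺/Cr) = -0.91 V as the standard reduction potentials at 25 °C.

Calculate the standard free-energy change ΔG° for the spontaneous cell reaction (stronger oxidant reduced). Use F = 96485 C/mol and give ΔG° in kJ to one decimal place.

-416.8 kJ

Cr²⁺/Cr (E° = -0.91 V) is the cathode; Li⁺/Li (E° = -3.07 V) is the anode, so E°cell = +2.16 V.
Balancing electrons gives n = 2 (lcm of 2 and 1).
ΔG° = −nFE° = −(2)(96485)(+2.16) = -416,815 J = -416.8 kJ.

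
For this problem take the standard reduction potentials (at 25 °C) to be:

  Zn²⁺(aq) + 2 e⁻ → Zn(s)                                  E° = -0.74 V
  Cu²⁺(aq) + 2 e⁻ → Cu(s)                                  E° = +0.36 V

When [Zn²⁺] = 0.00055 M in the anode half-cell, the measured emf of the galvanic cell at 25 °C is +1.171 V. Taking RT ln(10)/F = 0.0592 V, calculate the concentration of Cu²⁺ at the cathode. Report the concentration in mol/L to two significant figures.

Cu²⁺/Cu is the cathode, Zn²⁺/Zn the anode: E°cell = +1.10 V, n = 2.
Overall reaction: Cu²⁺(aq) + Zn(s) → Cu(s) + Zn²⁺(aq); Q = [Zn²⁺]^1/[Cu²⁺]^1.
From E = E° − (0.0592/n) log Q: log Q = (E° − E)·n/0.0592 = (+1.10 − (+1.171))·2/0.0592 = -2.3986.
So 1·log[Cu²⁺] = 1·log(0.00055) − log Q = -3.2596 − (-2.3986) = -0.8610; [Cu²⁺] = 10^(-0.8610) ≈ 0.14 M.

0.14 M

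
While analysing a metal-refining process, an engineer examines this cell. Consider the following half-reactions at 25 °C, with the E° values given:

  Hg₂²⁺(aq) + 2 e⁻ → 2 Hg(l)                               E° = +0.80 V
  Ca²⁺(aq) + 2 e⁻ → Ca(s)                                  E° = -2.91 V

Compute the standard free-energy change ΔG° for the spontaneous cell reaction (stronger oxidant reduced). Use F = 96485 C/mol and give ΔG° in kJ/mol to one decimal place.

Hg₂²⁺/Hg (E° = +0.80 V) is the cathode; Ca²⁺/Ca (E° = -2.91 V) is the anode, so E°cell = +3.71 V.
Balancing electrons gives n = 2 (lcm of 2 and 2).
ΔG° = −nFE° = −(2)(96485)(+3.71) = -715,919 J = -715.9 kJ/mol.

-715.9 kJ/mol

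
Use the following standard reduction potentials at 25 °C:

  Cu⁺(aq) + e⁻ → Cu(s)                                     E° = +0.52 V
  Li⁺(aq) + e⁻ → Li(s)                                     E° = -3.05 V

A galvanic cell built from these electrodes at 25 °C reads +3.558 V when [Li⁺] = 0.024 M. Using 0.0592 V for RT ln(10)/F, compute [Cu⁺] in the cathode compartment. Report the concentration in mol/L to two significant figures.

0.015 M

Cu⁺/Cu is the cathode, Li⁺/Li the anode: E°cell = +3.57 V, n = 1.
Overall reaction: Cu⁺(aq) + Li(s) → Cu(s) + Li⁺(aq); Q = [Li⁺]^1/[Cu⁺]^1.
From E = E° − (0.0592/n) log Q: log Q = (E° − E)·n/0.0592 = (+3.57 − (+3.558))·1/0.0592 = 0.2027.
So 1·log[Cu⁺] = 1·log(0.024) − log Q = -1.6198 − (0.2027) = -1.8225; [Cu⁺] = 10^(-1.8225) ≈ 0.015 M.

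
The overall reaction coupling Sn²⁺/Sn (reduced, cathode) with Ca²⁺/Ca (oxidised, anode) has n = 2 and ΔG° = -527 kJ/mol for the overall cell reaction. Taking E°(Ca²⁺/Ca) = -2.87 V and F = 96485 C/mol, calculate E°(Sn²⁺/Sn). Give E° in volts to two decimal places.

E°cell = −ΔG°/(nF) = −(-527×10³)/((2)(96485)) = +2.731 V.
Since Sn²⁺/Sn is the cathode and Ca²⁺/Ca the anode, E°cell = E°(Sn²⁺/Sn) − E°(Ca²⁺/Ca).
So E°(Sn²⁺/Sn) = E°cell + E°(Ca²⁺/Ca) = +2.731 + (-2.87) = -0.14 V.

-0.14 V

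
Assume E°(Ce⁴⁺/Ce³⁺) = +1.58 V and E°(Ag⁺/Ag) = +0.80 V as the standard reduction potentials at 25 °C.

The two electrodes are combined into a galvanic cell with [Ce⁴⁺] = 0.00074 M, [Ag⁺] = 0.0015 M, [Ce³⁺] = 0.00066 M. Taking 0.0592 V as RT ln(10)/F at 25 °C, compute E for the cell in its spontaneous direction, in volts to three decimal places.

+0.950 V

Ce⁴⁺/Ce³⁺ is the cathode (higher E°), Ag⁺/Ag the anode: E°cell = +1.58 − (+0.80) = +0.78 V, n = 1.
Overall: Ce⁴⁺(aq) + Ag(s) → Ce³⁺(aq) + Ag⁺(aq)
Q = [Ce³⁺]·[Ag⁺] / ([Ce⁴⁺]); log Q = -2.874.
E = E° − (0.0592/n) log Q = +0.78 − (0.0592/1)(-2.874) = +0.950 V.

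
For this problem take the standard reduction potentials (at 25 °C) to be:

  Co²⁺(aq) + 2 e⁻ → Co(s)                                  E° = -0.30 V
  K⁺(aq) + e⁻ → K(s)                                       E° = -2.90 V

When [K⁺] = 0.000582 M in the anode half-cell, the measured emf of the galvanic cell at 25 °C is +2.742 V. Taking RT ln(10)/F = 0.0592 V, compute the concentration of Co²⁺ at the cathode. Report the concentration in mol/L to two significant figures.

Co²⁺/Co is the cathode, K⁺/K the anode: E°cell = +2.60 V, n = 2.
Overall reaction: Co²⁺(aq) + 2 K(s) → Co(s) + 2 K⁺(aq); Q = [K⁺]^2/[Co²⁺]^1.
From E = E° − (0.0592/n) log Q: log Q = (E° − E)·n/0.0592 = (+2.60 − (+2.742))·2/0.0592 = -4.7973.
So 1·log[Co²⁺] = 2·log(0.000582) − log Q = -6.4702 − (-4.7973) = -1.6729; [Co²⁺] = 10^(-1.6729) ≈ 0.021 M.

0.021 M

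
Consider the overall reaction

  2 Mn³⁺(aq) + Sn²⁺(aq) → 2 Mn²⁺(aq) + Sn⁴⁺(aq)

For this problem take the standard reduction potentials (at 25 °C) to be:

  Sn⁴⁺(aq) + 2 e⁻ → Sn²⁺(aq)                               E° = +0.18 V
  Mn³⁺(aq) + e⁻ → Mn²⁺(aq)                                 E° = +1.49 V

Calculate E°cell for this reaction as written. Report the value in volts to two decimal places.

+1.31 V

The Mn³⁺/Mn²⁺ couple has the higher reduction potential, so it is the cathode; Sn⁴⁺/Sn²⁺ is oxidised at the anode.
E°cell = E°(cathode) − E°(anode) = (+1.49) − (+0.18) = +1.31 V.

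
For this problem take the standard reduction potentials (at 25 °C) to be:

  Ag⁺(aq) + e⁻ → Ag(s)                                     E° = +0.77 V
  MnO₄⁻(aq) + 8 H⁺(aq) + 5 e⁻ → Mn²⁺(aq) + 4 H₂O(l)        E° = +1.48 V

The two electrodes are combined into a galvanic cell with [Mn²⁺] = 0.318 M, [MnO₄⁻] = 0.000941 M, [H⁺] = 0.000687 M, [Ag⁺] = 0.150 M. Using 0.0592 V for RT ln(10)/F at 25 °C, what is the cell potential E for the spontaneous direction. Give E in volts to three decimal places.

MnO₄⁻/Mn²⁺ is the cathode (higher E°), Ag⁺/Ag the anode: E°cell = +1.48 − (+0.77) = +0.71 V, n = 5.
Overall: MnO₄⁻(aq) + 8 H⁺(aq) + 5 Ag(s) → Mn²⁺(aq) + 4 H₂O(l) + 5 Ag⁺(aq)
Q = [Mn²⁺]·[Ag⁺]^5 / ([MnO₄⁻]·[H⁺]^8); log Q = 23.714.
E = E° − (0.0592/n) log Q = +0.71 − (0.0592/5)(23.714) = +0.429 V.

+0.429 V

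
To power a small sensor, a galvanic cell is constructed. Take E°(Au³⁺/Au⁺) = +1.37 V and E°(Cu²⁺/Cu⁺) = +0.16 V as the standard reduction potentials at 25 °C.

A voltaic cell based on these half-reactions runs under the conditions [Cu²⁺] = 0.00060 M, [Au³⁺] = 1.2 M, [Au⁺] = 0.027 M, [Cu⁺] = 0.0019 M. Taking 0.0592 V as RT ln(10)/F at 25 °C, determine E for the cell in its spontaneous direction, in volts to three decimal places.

Au³⁺/Au⁺ is the cathode (higher E°), Cu²⁺/Cu⁺ the anode: E°cell = +1.37 − (+0.16) = +1.21 V, n = 2.
Overall: Au³⁺(aq) + 2 Cu⁺(aq) → Au⁺(aq) + 2 Cu²⁺(aq)
Q = [Au⁺]·[Cu²⁺]^2 / ([Au³⁺]·[Cu⁺]^2); log Q = -2.649.
E = E° − (0.0592/n) log Q = +1.21 − (0.0592/2)(-2.649) = +1.288 V.

+1.288 V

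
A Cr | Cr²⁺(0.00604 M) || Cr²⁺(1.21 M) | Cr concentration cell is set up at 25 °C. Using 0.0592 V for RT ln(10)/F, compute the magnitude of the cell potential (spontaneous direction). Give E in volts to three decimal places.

+0.068 V

For a concentration cell E°cell = 0. The 1.21 M side is the cathode (reduction is favoured where [Cr²⁺] is higher).
With n = 2, E = −(0.0592/2) log([Cr²⁺]ₐₙ/[Cr²⁺]꜀ₐₜ) = −(0.0592/2) log(0.00604/1.21) = −(0.0592/2)(-2.302) = +0.068 V.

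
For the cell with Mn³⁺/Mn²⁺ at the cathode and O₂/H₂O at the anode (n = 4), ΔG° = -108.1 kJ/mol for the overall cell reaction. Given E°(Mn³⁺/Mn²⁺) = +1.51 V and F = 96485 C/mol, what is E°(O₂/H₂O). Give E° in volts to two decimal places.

E°cell = −ΔG°/(nF) = −(-108.1×10³)/((4)(96485)) = +0.280 V.
Since Mn³⁺/Mn²⁺ is the cathode and O₂/H₂O the anode, E°cell = E°(Mn³⁺/Mn²⁺) − E°(O₂/H₂O).
So E°(O₂/H₂O) = E°(Mn³⁺/Mn²⁺) − E°cell = (+1.51) − (+0.280) = +1.23 V.

+1.23 V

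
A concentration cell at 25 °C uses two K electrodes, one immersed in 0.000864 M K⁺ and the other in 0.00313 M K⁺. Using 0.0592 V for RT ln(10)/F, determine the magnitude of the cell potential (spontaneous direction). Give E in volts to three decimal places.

For a concentration cell E°cell = 0. The 0.00313 M side is the cathode (reduction is favoured where [K⁺] is higher).
With n = 1, E = −(0.0592/1) log([K⁺]ₐₙ/[K⁺]꜀ₐₜ) = −(0.0592/1) log(0.000864/0.00313) = −(0.0592/1)(-0.559) = +0.033 V.

+0.033 V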